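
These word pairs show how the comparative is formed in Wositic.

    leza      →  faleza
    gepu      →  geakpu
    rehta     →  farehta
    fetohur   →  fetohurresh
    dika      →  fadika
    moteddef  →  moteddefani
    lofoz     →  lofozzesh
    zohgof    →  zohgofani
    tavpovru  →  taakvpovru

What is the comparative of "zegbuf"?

zegbufani

"zegbuf" ends in -f. The stems ending in -f (moteddef → moteddefani, zohgof → zohgofani) add -ani.
So zegbuf → zegbufani.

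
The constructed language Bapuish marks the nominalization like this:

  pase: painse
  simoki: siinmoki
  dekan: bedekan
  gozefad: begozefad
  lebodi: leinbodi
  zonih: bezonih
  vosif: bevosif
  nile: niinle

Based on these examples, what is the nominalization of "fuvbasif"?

befuvbasif

"fuvbasif" ends in a consonant. The stems ending in a consonant (zonih → bezonih, gozefad → begozefad, dekan → bedekan) add the prefix be-.
The other pattern: stems ending in a vowel insert -in- after the first vowel.
So fuvbasif → befuvbasif.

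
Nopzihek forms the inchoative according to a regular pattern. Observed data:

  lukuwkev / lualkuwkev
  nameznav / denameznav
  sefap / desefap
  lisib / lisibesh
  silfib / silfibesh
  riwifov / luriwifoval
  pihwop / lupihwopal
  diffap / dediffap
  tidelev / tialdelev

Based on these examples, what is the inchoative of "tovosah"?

detovosah

nameznav and riwifov both end in -v yet inflect differently (denameznav, luriwifoval), so the final letter is not what conditions the rule; the last vowel is.
"tovosah" has last vowel 'a'. The stems whose last vowel is 'a' (sefap → desefap, diffap → dediffap, nameznav → denameznav) add the prefix de-.
So tovosah → detovosah.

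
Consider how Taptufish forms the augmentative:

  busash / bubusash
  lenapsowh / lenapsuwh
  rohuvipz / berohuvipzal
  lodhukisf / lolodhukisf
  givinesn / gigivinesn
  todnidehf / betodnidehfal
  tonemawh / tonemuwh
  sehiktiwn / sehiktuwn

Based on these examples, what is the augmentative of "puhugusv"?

"puhugusv" has second-to-last letter 's'. The stems whose second-to-last letter is 's' (lodhukisf → lolodhukisf, busash → bubusash, givinesn → gigivinesn) repeat the first consonant+vowel as a prefix.
The other patterns: stems whose second-to-last letter is 'w' change the last vowel to 'u'; stems whose second-to-last letter is 'h' or 'p' add be- … -al around the stem.
So puhugusv → pupuhugusv.

pupuhugusv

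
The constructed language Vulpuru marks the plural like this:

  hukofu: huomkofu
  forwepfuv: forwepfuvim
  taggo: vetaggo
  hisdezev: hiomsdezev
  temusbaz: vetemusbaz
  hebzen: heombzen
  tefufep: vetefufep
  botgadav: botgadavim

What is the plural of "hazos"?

haomzos

"hazos" begins with h-. The stems beginning with h- (hukofu → huomkofu, hisdezev → hiomsdezev, hebzen → heombzen) insert -om- after the first vowel.
The other patterns: stems beginning with t- add the prefix ve-; stems beginning with b- or f- add -im.
So hazos → haomzos.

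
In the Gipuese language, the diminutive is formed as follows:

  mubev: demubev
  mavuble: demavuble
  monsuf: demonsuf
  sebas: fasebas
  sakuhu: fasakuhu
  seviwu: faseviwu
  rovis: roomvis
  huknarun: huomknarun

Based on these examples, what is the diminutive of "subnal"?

"subnal" begins with s-. The stems beginning with s- (sebas → fasebas, sakuhu → fasakuhu, seviwu → faseviwu) add the prefix fa-.
The other patterns: stems beginning with m- add the prefix de-; stems beginning with h- or r- insert -om- after the first vowel.
So subnal → fasubnal.

fasubnal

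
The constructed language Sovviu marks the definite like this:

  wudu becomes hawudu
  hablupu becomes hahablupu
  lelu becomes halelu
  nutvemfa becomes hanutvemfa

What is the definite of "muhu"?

Every pair shown (wudu → hawudu, hablupu → hahablupu, lelu → halelu, …) follows the same rule: add the prefix ha-.
So muhu → hamuhu.

hamuhu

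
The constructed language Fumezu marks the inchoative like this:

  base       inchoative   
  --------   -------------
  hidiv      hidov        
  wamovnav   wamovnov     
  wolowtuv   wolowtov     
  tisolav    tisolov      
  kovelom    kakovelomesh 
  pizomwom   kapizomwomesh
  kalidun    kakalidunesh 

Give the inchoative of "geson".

wolowtuv and kalidun both have last vowel 'u' yet inflect differently (wolowtov, kakalidunesh), so the last vowel is not what conditions the rule; the final letter is.
"geson" ends in -n. The one such stem in the data (kalidun → kakalidunesh) adds ka- … -esh around the stem, so the same rule applies.
The other pattern: stems ending in -v change the last vowel to 'o'.
So geson → kagesonesh.

kagesonesh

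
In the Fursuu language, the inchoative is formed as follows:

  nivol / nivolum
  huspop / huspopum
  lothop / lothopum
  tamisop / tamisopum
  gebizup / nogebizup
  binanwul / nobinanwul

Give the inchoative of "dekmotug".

"dekmotug" has last vowel 'u'. The stems whose last vowel is 'u' (gebizup → nogebizup, binanwul → nobinanwul) add the prefix no-.
So dekmotug → nodekmotug.

nodekmotug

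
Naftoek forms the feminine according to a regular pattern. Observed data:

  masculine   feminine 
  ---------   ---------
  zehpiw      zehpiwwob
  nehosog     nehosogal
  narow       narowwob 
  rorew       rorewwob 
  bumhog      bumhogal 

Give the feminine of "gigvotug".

gigvotugal

"gigvotug" ends in -g. The stems ending in -g (nehosog → nehosogal, bumhog → bumhogal) add -al.
The other pattern: stems ending in -w double the final consonant and add -ob.
So gigvotug → gigvotugal.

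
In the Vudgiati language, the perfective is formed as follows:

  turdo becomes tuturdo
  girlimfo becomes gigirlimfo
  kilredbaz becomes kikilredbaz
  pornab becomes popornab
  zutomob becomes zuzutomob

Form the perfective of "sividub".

sisividub

Every pair shown (turdo → tuturdo, girlimfo → gigirlimfo, kilredbaz → kikilredbaz, …) follows the same rule: repeat the first consonant+vowel as a prefix.
So sividub → sisividub.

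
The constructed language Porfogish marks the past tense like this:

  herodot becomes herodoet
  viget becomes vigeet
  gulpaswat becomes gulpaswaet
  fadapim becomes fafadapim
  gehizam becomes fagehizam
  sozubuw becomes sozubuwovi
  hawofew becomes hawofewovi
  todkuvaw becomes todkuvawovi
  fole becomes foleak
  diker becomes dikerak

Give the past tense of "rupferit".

gulpaswat and gehizam both have last vowel 'a' yet inflect differently (gulpaswaet, fagehizam), so the last vowel is not what conditions the rule; the final letter is.
"rupferit" ends in -t. The stems ending in -t (herodot → herodoet, viget → vigeet, gulpaswat → gulpaswaet) drop the final letter and add -et.
So rupferit → rupferiet.

rupferiet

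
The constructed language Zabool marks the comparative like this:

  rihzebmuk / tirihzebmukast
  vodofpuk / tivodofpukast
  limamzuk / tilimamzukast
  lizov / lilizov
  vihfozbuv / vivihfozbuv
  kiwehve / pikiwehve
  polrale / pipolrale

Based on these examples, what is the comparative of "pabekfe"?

rihzebmuk and vihfozbuv both have last vowel 'u' yet inflect differently (tirihzebmukast, vivihfozbuv), so the last vowel is not what conditions the rule; the final letter is.
"pabekfe" ends in -e. The stems ending in -e (kiwehve → pikiwehve, polrale → pipolrale) add the prefix pi-.
The other patterns: stems ending in -k add ti- … -ast around the stem; stems ending in -v repeat the first consonant+vowel as a prefix.
So pabekfe → pipabekfe.

pipabekfe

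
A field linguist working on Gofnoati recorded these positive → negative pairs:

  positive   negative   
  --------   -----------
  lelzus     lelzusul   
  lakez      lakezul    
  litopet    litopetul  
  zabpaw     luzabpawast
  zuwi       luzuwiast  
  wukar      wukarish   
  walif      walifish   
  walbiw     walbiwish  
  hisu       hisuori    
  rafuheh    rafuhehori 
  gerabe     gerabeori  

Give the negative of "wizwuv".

zabpaw and walbiw both end in -w yet inflect differently (luzabpawast, walbiwish), so the final letter is not what conditions the rule; the first letter is.
"wizwuv" begins with w-. The stems beginning with w- (wukar → wukarish, walif → walifish, walbiw → walbiwish) add -ish.
The other patterns: stems beginning with l- add -ul; stems beginning with z- add lu- … -ast around the stem; stems beginning with g-, h- or r- add -ori.
So wizwuv → wizwuvish.

wizwuvish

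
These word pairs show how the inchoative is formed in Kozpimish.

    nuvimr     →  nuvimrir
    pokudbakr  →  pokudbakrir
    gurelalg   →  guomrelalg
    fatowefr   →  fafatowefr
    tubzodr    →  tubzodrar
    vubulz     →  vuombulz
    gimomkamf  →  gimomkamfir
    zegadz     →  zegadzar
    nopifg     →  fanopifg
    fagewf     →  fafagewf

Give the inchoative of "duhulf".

"duhulf" has second-to-last letter 'l'. The stems whose second-to-last letter is 'l' (gurelalg → guomrelalg, vubulz → vuombulz) insert -om- after the first vowel.
The other patterns: stems whose second-to-last letter is 'k' or 'm' add -ir; stems whose second-to-last letter is 'd' add -ar; stems whose second-to-last letter is 'f' or 'w' add the prefix fa-.
So duhulf → duomhulf.

duomhulf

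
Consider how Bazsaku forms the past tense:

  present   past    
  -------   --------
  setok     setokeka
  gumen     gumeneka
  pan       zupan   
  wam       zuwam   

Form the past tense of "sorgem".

sorgemeka

gumen and pan both end in -n yet inflect differently (gumeneka, zupan), so the final letter is not what conditions the rule; the number of vowels is.
"sorgem" has 2 vowels. The stems with 2 vowels (setok → setokeka, gumen → gumeneka) add -eka.
So sorgem → sorgemeka.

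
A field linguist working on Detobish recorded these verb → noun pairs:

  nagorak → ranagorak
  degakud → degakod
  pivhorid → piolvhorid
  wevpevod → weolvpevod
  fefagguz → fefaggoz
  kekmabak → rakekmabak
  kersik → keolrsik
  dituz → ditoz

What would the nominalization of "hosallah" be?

kekmabak and kersik both end in -k yet inflect differently (rakekmabak, keolrsik), so the final letter is not what conditions the rule; the last vowel is.
"hosallah" has last vowel 'a'. The stems whose last vowel is 'a' (kekmabak → rakekmabak, nagorak → ranagorak) add the prefix ra-.
The other patterns: stems whose last vowel is 'u' change the last vowel to 'o'; stems whose last vowel is 'i' or 'o' insert -ol- after the first vowel.
So hosallah → rahosallah.

rahosallah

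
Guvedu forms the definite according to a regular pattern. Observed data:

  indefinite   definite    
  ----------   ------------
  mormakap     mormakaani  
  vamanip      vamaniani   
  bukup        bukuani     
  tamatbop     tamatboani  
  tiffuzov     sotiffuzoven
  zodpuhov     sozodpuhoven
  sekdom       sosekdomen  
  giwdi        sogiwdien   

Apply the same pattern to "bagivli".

tamatbop and tiffuzov both have last vowel 'o' yet inflect differently (tamatboani, sotiffuzoven), so the last vowel is not what conditions the rule; the final letter is.
"bagivli" ends in -i. The one such stem in the data (giwdi → sogiwdien) adds so- … -en around the stem, so the same rule applies.
So bagivli → sobagivlien.

sobagivlien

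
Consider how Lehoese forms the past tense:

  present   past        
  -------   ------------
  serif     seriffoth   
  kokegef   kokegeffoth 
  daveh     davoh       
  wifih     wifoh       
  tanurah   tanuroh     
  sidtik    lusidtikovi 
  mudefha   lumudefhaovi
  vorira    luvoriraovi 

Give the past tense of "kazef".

kazeffoth

"kazef" ends in -f. The stems ending in -f (serif → seriffoth, kokegef → kokegeffoth) double the final consonant and add -oth.
So kazef → kazeffoth.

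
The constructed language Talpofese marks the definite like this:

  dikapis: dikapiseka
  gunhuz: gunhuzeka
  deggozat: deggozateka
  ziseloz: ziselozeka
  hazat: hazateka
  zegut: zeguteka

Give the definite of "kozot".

kozoteka

Every pair shown (dikapis → dikapiseka, gunhuz → gunhuzeka, deggozat → deggozateka, …) follows the same rule: add -eka.
So kozot → kozoteka.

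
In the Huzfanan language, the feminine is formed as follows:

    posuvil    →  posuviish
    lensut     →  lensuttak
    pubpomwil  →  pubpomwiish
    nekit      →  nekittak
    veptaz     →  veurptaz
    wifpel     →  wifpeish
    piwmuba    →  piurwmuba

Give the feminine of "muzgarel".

muzgareish

"muzgarel" ends in -l. The stems ending in -l (wifpel → wifpeish, posuvil → posuviish, pubpomwil → pubpomwiish) drop the final letter and add -ish.
The other patterns: stems ending in -t double the final consonant and add -ak; stems ending in -a or -z insert -ur- after the first vowel.
So muzgarel → muzgareish.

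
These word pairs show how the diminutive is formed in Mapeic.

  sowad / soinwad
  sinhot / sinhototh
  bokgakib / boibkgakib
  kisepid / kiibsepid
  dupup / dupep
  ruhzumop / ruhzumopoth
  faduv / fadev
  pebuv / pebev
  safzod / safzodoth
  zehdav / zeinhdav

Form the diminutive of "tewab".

teinwab

"tewab" has last vowel 'a'. The stems whose last vowel is 'a' (zehdav → zeinhdav, sowad → soinwad) insert -in- after the first vowel.
The other patterns: stems whose last vowel is 'o' add -oth; stems whose last vowel is 'u' change the last vowel to 'e'; stems whose last vowel is 'i' insert -ib- after the first vowel.
So tewab → teinwab.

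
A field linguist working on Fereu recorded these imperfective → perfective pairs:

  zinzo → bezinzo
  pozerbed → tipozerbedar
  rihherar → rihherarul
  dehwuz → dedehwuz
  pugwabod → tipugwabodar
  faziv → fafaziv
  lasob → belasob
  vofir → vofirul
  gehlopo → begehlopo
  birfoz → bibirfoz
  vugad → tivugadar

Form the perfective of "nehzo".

"nehzo" ends in -o. The stems ending in -o (zinzo → bezinzo, gehlopo → begehlopo) add the prefix be-.
The other patterns: stems ending in -d add ti- … -ar around the stem; stems ending in -r add -ul; stems ending in -v or -z repeat the first consonant+vowel as a prefix.
So nehzo → benehzo.

benehzo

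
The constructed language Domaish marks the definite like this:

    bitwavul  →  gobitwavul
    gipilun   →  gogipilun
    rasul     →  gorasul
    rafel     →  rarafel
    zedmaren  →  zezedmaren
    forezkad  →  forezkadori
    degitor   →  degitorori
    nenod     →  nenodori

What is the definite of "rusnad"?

rusnadori

"rusnad" has last vowel 'a'. The one such stem in the data (forezkad → forezkadori) adds -ori, so the same rule applies.
The other patterns: stems whose last vowel is 'u' add the prefix go-; stems whose last vowel is 'e' repeat the first consonant+vowel as a prefix.
So rusnad → rusnadori.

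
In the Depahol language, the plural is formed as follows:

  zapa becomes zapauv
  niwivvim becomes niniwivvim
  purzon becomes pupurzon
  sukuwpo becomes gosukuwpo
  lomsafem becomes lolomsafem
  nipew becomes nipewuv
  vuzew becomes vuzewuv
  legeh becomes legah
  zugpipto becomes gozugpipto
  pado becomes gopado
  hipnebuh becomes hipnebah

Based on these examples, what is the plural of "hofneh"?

hofnah

vuzew and legeh both have last vowel 'e' yet inflect differently (vuzewuv, legah), so the last vowel is not what conditions the rule; the final letter is.
"hofneh" ends in -h. The stems ending in -h (legeh → legah, hipnebuh → hipnebah) change the last vowel to 'a'.
So hofneh → hofnah.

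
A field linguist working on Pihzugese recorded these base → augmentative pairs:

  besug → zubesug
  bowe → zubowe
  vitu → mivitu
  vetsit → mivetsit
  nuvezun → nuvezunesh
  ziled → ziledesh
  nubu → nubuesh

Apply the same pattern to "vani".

vitu and nubu both end in -u yet inflect differently (mivitu, nubuesh), so the final letter is not what conditions the rule; the first letter is.
"vani" begins with v-. The stems beginning with v- (vitu → mivitu, vetsit → mivetsit) add the prefix mi-.
The other patterns: stems beginning with b- add the prefix zu-; stems beginning with n- or z- add -esh.
So vani → mivani.

mivani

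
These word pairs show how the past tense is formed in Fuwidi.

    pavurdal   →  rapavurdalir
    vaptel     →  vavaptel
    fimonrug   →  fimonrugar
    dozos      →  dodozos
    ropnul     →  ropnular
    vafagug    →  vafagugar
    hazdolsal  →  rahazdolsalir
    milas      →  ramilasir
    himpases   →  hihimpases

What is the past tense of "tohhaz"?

milas and dozos both end in -s yet inflect differently (ramilasir, dodozos), so the final letter is not what conditions the rule; the last vowel is.
"tohhaz" has last vowel 'a'. The stems whose last vowel is 'a' (hazdolsal → rahazdolsalir, milas → ramilasir, pavurdal → rapavurdalir) add ra- … -ir around the stem.
So tohhaz → ratohhazir.

ratohhazir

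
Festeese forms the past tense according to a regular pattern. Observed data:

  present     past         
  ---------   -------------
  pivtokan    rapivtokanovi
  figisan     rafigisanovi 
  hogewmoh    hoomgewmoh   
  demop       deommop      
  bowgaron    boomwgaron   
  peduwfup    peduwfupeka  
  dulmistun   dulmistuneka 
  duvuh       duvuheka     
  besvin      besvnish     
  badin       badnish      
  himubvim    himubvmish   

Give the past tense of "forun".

foruneka

"forun" has last vowel 'u'. The stems whose last vowel is 'u' (peduwfup → peduwfupeka, dulmistun → dulmistuneka, duvuh → duvuheka) add -eka.
The other patterns: stems whose last vowel is 'a' add ra- … -ovi around the stem; stems whose last vowel is 'o' insert -om- after the first vowel; stems whose last vowel is 'i' delete the last vowel and add -ish.
So forun → foruneka.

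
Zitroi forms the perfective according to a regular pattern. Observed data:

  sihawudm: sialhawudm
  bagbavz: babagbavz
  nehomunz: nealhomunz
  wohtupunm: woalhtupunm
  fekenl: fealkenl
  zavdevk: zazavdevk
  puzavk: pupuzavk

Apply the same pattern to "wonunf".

bagbavz and nehomunz both end in -z yet inflect differently (babagbavz, nealhomunz), so the final letter is not what conditions the rule; the second-to-last letter is.
"wonunf" has second-to-last letter 'n'. The stems whose second-to-last letter is 'n' (nehomunz → nealhomunz, fekenl → fealkenl, wohtupunm → woalhtupunm) insert -al- after the first vowel.
So wonunf → woalnunf.

woalnunf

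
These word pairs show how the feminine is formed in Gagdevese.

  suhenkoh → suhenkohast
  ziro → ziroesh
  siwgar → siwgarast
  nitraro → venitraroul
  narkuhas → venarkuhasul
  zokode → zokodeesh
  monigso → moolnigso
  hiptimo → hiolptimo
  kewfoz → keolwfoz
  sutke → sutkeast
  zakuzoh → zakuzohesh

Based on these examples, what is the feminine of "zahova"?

zahovaesh

nitraro and ziro both end in -o yet inflect differently (venitraroul, ziroesh), so the final letter is not what conditions the rule; the first letter is.
"zahova" begins with z-. The stems beginning with z- (zakuzoh → zakuzohesh, ziro → ziroesh, zokode → zokodeesh) add -esh.
The other patterns: stems beginning with n- add ve- … -ul around the stem; stems beginning with s- add -ast; stems beginning with h-, k- or m- insert -ol- after the first vowel.
So zahova → zahovaesh.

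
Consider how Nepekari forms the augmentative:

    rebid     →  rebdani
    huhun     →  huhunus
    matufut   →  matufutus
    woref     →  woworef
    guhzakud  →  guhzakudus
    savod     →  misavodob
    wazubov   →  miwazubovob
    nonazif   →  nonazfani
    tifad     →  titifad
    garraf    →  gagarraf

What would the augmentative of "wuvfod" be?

savod and tifad both end in -d yet inflect differently (misavodob, titifad), so the final letter is not what conditions the rule; the last vowel is.
"wuvfod" has last vowel 'o'. The stems whose last vowel is 'o' (savod → misavodob, wazubov → miwazubovob) add mi- … -ob around the stem.
So wuvfod → miwuvfodob.

miwuvfodob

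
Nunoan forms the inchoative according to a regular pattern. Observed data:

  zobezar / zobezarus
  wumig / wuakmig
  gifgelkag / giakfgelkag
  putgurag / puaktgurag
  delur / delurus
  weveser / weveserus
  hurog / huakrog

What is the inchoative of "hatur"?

"hatur" ends in -r. The stems ending in -r (weveser → weveserus, zobezar → zobezarus, delur → delurus) add -us.
The other pattern: stems ending in -g insert -ak- after the first vowel.
So hatur → haturus.

haturus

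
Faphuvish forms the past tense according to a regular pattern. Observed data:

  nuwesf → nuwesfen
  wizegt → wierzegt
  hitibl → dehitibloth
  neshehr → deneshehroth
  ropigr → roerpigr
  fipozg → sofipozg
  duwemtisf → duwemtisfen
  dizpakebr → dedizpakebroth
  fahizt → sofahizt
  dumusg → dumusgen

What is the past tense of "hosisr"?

dumusg and fipozg both end in -g yet inflect differently (dumusgen, sofipozg), so the final letter is not what conditions the rule; the second-to-last letter is.
"hosisr" has second-to-last letter 's'. The stems whose second-to-last letter is 's' (duwemtisf → duwemtisfen, dumusg → dumusgen, nuwesf → nuwesfen) add -en.
The other patterns: stems whose second-to-last letter is 'z' add the prefix so-; stems whose second-to-last letter is 'g' insert -er- after the first vowel; stems whose second-to-last letter is 'b' or 'h' add de- … -oth around the stem.
So hosisr → hosisren.

hosisren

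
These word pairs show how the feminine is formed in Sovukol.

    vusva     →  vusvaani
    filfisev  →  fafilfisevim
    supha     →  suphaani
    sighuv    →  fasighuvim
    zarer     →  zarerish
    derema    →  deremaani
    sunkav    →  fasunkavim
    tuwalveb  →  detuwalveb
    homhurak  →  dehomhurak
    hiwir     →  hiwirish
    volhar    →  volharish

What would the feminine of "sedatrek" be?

"sedatrek" ends in -k. The one such stem in the data (homhurak → dehomhurak) adds the prefix de-, so the same rule applies.
So sedatrek → desedatrek.

desedatrek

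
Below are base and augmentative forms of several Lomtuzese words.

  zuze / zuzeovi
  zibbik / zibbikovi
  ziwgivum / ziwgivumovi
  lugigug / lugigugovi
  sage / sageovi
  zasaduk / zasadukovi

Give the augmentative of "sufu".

Every pair shown (zuze → zuzeovi, zibbik → zibbikovi, ziwgivum → ziwgivumovi, …) follows the same rule: add -ovi.
So sufu → sufuovi.

sufuovi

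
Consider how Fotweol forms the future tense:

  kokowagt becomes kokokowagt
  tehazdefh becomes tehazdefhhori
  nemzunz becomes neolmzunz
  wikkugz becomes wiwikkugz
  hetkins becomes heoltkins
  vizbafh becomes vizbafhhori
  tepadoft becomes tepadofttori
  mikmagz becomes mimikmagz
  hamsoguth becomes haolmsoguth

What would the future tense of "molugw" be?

tepadoft and kokowagt both end in -t yet inflect differently (tepadofttori, kokokowagt), so the final letter is not what conditions the rule; the second-to-last letter is.
"molugw" has second-to-last letter 'g'. The stems whose second-to-last letter is 'g' (mikmagz → mimikmagz, kokowagt → kokokowagt, wikkugz → wiwikkugz) repeat the first consonant+vowel as a prefix.
So molugw → momolugw.

momolugw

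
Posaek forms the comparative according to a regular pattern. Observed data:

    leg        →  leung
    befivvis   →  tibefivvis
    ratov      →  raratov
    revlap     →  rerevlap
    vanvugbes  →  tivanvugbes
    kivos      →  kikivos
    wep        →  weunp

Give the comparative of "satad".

sasatad

wep and revlap both end in -p yet inflect differently (weunp, rerevlap), so the final letter is not what conditions the rule; the number of vowels is.
"satad" has 2 vowels. The stems with 2 vowels (kivos → kikivos, ratov → raratov, revlap → rerevlap) repeat the first consonant+vowel as a prefix.
The other patterns: stems with 1 vowel insert -un- after the first vowel; stems with 3 vowels add the prefix ti-.
So satad → sasatad.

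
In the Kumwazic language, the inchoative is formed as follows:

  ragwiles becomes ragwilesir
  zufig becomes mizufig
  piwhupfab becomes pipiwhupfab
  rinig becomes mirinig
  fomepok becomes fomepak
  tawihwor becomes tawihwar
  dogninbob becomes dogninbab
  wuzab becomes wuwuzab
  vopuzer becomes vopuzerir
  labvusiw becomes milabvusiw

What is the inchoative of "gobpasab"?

gogobpasab

piwhupfab and dogninbob both end in -b yet inflect differently (pipiwhupfab, dogninbab), so the final letter is not what conditions the rule; the last vowel is.
"gobpasab" has last vowel 'a'. The stems whose last vowel is 'a' (piwhupfab → pipiwhupfab, wuzab → wuwuzab) repeat the first consonant+vowel as a prefix.
The other patterns: stems whose last vowel is 'e' add -ir; stems whose last vowel is 'o' change the last vowel to 'a'; stems whose last vowel is 'i' add the prefix mi-.
So gobpasab → gogobpasab.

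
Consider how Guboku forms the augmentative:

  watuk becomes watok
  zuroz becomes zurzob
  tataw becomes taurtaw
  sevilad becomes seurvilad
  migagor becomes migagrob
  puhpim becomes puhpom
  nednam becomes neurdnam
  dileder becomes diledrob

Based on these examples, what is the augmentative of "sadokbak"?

saurdokbak

puhpim and nednam both end in -m yet inflect differently (puhpom, neurdnam), so the final letter is not what conditions the rule; the last vowel is.
"sadokbak" has last vowel 'a'. The stems whose last vowel is 'a' (tataw → taurtaw, sevilad → seurvilad, nednam → neurdnam) insert -ur- after the first vowel.
So sadokbak → saurdokbak.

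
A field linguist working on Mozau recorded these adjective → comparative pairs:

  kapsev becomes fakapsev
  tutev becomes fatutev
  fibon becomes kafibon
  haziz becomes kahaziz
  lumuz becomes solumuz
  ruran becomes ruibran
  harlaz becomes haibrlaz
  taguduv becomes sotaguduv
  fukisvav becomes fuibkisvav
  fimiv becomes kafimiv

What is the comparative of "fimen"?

kapsev and taguduv both end in -v yet inflect differently (fakapsev, sotaguduv), so the final letter is not what conditions the rule; the last vowel is.
"fimen" has last vowel 'e'. The stems whose last vowel is 'e' (kapsev → fakapsev, tutev → fatutev) add the prefix fa-.
So fimen → fafimen.

fafimen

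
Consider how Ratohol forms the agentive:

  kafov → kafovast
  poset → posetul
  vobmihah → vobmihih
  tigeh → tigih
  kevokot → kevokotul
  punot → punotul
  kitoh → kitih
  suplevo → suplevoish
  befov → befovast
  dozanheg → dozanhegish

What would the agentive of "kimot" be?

kevokot and befov both have last vowel 'o' yet inflect differently (kevokotul, befovast), so the last vowel is not what conditions the rule; the final letter is.
"kimot" ends in -t. The stems ending in -t (kevokot → kevokotul, punot → punotul, poset → posetul) add -ul.
The other patterns: stems ending in -v add -ast; stems ending in -h change the last vowel to 'i'; stems ending in -g or -o add -ish.
So kimot → kimotul.

kimotul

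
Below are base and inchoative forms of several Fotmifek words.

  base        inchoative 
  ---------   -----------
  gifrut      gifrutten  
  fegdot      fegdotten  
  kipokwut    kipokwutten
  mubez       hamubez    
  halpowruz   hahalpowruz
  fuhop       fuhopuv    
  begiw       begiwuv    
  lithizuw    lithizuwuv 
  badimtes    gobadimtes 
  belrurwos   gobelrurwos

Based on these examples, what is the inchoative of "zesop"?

gifrut and halpowruz both have last vowel 'u' yet inflect differently (gifrutten, hahalpowruz), so the last vowel is not what conditions the rule; the final letter is.
"zesop" ends in -p. The one such stem in the data (fuhop → fuhopuv) adds -uv, so the same rule applies.
The other patterns: stems ending in -t double the final consonant and add -en; stems ending in -z add the prefix ha-; stems ending in -s add the prefix go-.
So zesop → zesopuv.

zesopuv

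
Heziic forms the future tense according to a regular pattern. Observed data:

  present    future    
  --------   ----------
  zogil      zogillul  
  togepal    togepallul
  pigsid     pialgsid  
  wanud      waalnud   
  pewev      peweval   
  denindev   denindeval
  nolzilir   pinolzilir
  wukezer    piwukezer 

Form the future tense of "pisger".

pipisger

"pisger" ends in -r. The stems ending in -r (nolzilir → pinolzilir, wukezer → piwukezer) add the prefix pi-.
The other patterns: stems ending in -l double the final consonant and add -ul; stems ending in -d insert -al- after the first vowel; stems ending in -v add -al.
So pisger → pipisger.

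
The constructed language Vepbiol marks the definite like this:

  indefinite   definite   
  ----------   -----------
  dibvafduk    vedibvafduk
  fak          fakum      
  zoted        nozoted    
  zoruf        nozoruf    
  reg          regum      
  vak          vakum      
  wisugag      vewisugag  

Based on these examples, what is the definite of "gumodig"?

reg and wisugag both end in -g yet inflect differently (regum, vewisugag), so the final letter is not what conditions the rule; the number of vowels is.
"gumodig" has 3 vowels. The stems with 3 vowels (wisugag → vewisugag, dibvafduk → vedibvafduk) add the prefix ve-.
So gumodig → vegumodig.

vegumodig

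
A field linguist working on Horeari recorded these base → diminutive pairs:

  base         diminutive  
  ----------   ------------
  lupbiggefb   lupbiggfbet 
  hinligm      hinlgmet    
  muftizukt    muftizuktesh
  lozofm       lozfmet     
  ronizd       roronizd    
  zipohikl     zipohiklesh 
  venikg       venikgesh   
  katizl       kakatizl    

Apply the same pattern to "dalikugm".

dalikgmet

"dalikugm" has second-to-last letter 'g'. The one such stem in the data (hinligm → hinlgmet) deletes the last vowel and adds -et (as do lozofm, lupbiggefb), so the same rule applies.
So dalikugm → dalikgmet.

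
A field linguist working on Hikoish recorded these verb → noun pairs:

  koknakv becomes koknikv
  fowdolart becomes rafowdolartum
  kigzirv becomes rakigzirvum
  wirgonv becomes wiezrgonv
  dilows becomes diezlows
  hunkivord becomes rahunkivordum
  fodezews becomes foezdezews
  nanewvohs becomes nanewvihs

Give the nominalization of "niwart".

raniwartum

koknakv and kigzirv both end in -v yet inflect differently (koknikv, rakigzirvum), so the final letter is not what conditions the rule; the second-to-last letter is.
"niwart" has second-to-last letter 'r'. The stems whose second-to-last letter is 'r' (kigzirv → rakigzirvum, hunkivord → rahunkivordum, fowdolart → rafowdolartum) add ra- … -um around the stem.
The other patterns: stems whose second-to-last letter is 'h' or 'k' change the last vowel to 'i'; stems whose second-to-last letter is 'n' or 'w' insert -ez- after the first vowel.
So niwart → raniwartum.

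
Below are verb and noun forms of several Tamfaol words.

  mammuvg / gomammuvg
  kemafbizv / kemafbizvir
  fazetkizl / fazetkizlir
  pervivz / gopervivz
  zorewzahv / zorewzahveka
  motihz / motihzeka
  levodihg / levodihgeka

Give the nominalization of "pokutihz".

pokutihzeka

pervivz and motihz both end in -z yet inflect differently (gopervivz, motihzeka), so the final letter is not what conditions the rule; the second-to-last letter is.
"pokutihz" has second-to-last letter 'h'. The stems whose second-to-last letter is 'h' (motihz → motihzeka, zorewzahv → zorewzahveka, levodihg → levodihgeka) add -eka.
So pokutihz → pokutihzeka.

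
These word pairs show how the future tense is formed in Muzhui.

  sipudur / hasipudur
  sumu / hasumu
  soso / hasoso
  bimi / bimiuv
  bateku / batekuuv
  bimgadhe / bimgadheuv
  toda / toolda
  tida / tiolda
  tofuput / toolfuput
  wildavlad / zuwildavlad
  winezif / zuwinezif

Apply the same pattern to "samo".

sumu and bateku both end in -u yet inflect differently (hasumu, batekuuv), so the final letter is not what conditions the rule; the first letter is.
"samo" begins with s-. The stems beginning with s- (sipudur → hasipudur, sumu → hasumu, soso → hasoso) add the prefix ha-.
The other patterns: stems beginning with b- add -uv; stems beginning with t- insert -ol- after the first vowel; stems beginning with w- add the prefix zu-.
So samo → hasamo.

hasamo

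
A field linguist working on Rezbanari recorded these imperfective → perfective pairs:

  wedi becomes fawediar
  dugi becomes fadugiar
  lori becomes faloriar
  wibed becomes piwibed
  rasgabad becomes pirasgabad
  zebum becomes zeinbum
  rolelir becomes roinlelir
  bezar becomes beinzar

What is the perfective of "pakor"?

wedi and rolelir both have last vowel 'i' yet inflect differently (fawediar, roinlelir), so the last vowel is not what conditions the rule; the final letter is.
"pakor" ends in -r. The stems ending in -r (rolelir → roinlelir, bezar → beinzar) insert -in- after the first vowel.
So pakor → painkor.

painkor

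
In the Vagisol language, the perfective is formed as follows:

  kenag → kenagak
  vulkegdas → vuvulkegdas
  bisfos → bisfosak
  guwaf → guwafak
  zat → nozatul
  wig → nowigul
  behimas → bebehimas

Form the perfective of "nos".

wig and kenag both end in -g yet inflect differently (nowigul, kenagak), so the final letter is not what conditions the rule; the number of vowels is.
"nos" has 1 vowel. The stems with 1 vowel (wig → nowigul, zat → nozatul) add no- … -ul around the stem.
So nos → nonosul.

nonosul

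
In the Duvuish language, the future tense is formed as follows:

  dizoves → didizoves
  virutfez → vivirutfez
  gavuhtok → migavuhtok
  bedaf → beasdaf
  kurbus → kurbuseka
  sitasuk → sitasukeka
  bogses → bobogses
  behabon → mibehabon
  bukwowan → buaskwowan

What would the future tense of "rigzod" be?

mirigzod

dizoves and kurbus both end in -s yet inflect differently (didizoves, kurbuseka), so the final letter is not what conditions the rule; the last vowel is.
"rigzod" has last vowel 'o'. The stems whose last vowel is 'o' (gavuhtok → migavuhtok, behabon → mibehabon) add the prefix mi-.
The other patterns: stems whose last vowel is 'a' insert -as- after the first vowel; stems whose last vowel is 'e' repeat the first consonant+vowel as a prefix; stems whose last vowel is 'u' add -eka.
So rigzod → mirigzod.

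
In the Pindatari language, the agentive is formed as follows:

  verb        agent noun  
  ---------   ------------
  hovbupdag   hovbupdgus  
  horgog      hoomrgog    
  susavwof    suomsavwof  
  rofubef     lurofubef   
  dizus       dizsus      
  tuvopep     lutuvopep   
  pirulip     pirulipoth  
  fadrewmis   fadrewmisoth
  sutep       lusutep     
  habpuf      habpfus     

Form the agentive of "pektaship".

pektashipoth

susavwof and rofubef both end in -f yet inflect differently (suomsavwof, lurofubef), so the final letter is not what conditions the rule; the last vowel is.
"pektaship" has last vowel 'i'. The stems whose last vowel is 'i' (fadrewmis → fadrewmisoth, pirulip → pirulipoth) add -oth.
So pektaship → pektashipoth.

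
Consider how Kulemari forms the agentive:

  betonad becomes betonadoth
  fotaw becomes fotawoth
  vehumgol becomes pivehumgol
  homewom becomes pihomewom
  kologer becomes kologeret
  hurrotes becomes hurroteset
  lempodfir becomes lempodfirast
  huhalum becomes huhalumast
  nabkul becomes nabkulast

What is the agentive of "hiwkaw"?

kologer and lempodfir both end in -r yet inflect differently (kologeret, lempodfirast), so the final letter is not what conditions the rule; the last vowel is.
"hiwkaw" has last vowel 'a'. The stems whose last vowel is 'a' (betonad → betonadoth, fotaw → fotawoth) add -oth.
The other patterns: stems whose last vowel is 'o' add the prefix pi-; stems whose last vowel is 'e' add -et; stems whose last vowel is 'i' or 'u' add -ast.
So hiwkaw → hiwkawoth.

hiwkawoth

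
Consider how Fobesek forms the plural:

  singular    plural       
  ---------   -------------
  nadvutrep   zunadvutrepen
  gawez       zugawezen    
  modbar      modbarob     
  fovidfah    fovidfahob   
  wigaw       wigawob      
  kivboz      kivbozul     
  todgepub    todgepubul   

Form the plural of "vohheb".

zuvohheben

gawez and kivboz both end in -z yet inflect differently (zugawezen, kivbozul), so the final letter is not what conditions the rule; the last vowel is.
"vohheb" has last vowel 'e'. The stems whose last vowel is 'e' (nadvutrep → zunadvutrepen, gawez → zugawezen) add zu- … -en around the stem.
The other patterns: stems whose last vowel is 'a' add -ob; stems whose last vowel is 'o' or 'u' add -ul.
So vohheb → zuvohheben.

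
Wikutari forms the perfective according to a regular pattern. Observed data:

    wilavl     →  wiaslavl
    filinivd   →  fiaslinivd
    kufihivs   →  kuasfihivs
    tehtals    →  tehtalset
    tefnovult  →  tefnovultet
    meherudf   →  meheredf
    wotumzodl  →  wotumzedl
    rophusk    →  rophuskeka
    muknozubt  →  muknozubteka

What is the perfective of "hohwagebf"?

hohwagebfeka

kufihivs and tehtals both end in -s yet inflect differently (kuasfihivs, tehtalset), so the final letter is not what conditions the rule; the second-to-last letter is.
"hohwagebf" has second-to-last letter 'b'. The one such stem in the data (muknozubt → muknozubteka) adds -eka, so the same rule applies.
The other patterns: stems whose second-to-last letter is 'v' insert -as- after the first vowel; stems whose second-to-last letter is 'l' add -et; stems whose second-to-last letter is 'd' change the last vowel to 'e'.
So hohwagebf → hohwagebfeka.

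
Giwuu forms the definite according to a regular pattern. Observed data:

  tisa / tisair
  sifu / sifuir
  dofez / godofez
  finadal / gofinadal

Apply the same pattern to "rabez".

tisa and finadal both have last vowel 'a' yet inflect differently (tisair, gofinadal), so the last vowel is not what conditions the rule; whether the stem ends in a vowel or a consonant is.
"rabez" ends in a consonant. The stems ending in a consonant (dofez → godofez, finadal → gofinadal) add the prefix go-.
The other pattern: stems ending in a vowel add -ir.
So rabez → gorabez.

gorabez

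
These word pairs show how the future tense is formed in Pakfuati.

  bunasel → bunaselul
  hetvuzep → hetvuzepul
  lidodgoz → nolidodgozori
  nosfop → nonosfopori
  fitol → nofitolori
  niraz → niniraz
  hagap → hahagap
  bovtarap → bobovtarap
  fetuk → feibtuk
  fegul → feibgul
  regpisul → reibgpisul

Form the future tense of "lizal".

lilizal

hetvuzep and nosfop both end in -p yet inflect differently (hetvuzepul, nonosfopori), so the final letter is not what conditions the rule; the last vowel is.
"lizal" has last vowel 'a'. The stems whose last vowel is 'a' (niraz → niniraz, hagap → hahagap, bovtarap → bobovtarap) repeat the first consonant+vowel as a prefix.
The other patterns: stems whose last vowel is 'e' add -ul; stems whose last vowel is 'o' add no- … -ori around the stem; stems whose last vowel is 'u' insert -ib- after the first vowel.
So lizal → lilizal.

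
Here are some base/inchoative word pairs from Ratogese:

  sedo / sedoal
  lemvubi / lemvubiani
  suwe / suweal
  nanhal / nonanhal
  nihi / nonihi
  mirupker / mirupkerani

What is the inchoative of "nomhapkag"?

nonomhapkag

"nomhapkag" begins with n-. The stems beginning with n- (nihi → nonihi, nanhal → nonanhal) add the prefix no-.
The other patterns: stems beginning with s- add -al; stems beginning with l- or m- add -ani.
So nomhapkag → nonomhapkag.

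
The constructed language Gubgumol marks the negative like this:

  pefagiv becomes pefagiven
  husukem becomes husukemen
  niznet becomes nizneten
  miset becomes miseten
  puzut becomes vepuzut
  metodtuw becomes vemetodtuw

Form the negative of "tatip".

tatipen

niznet and puzut both end in -t yet inflect differently (nizneten, vepuzut), so the final letter is not what conditions the rule; the last vowel is.
"tatip" has last vowel 'i'. The one such stem in the data (pefagiv → pefagiven) adds -en, so the same rule applies.
The other pattern: stems whose last vowel is 'u' add the prefix ve-.
So tatip → tatipen.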